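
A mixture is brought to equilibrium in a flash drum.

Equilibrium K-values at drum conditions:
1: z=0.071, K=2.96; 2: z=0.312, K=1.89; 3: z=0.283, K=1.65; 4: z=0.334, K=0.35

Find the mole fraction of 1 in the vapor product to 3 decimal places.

y_1 = 0.094

Rachford–Rice: g(β) = Σ zᵢ(Kᵢ−1)/(1+β(Kᵢ−1)) = 0.
g(0) = ΣzᵢKᵢ − 1 = 0.384 and g(1) = 1 − Σzᵢ/Kᵢ = -0.315, so a root lies in (0, 1).
Iterate (Newton) starting at β = 0.5:
  β = 0.500: g = 0.0796, g' = -0.566 → β = 0.641
  β = 0.641: g = -0.0037, g' = -0.628 → β = 0.635
Converged at β = 0.635.
Compositions from xᵢ = zᵢ/(1+β(Kᵢ−1)), yᵢ = Kᵢxᵢ:
  1: x = 0.032, y = 0.094
  2: x = 0.199, y = 0.377
  3: x = 0.200, y = 0.331
  4: x = 0.569, y = 0.199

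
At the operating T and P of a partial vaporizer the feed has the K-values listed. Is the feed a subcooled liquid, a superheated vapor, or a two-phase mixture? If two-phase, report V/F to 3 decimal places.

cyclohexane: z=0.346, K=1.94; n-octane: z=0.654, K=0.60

two-phase, V/F = 0.169

ΣzᵢKᵢ = 1.064; Σzᵢ/Kᵢ = 1.268.
Both exceed 1, so a two-phase solution exists.
Let ψ = V/F and solve Σ zᵢ(Kᵢ−1)/(1+ψ(Kᵢ−1)) = 0.
Binary case is linear: z₁(K₁−1)(1+ψ(K₂−1)) + z₂(K₂−1)(1+ψ(K₁−1)) = 0
⇒ ψ = [z₁(K₁−1)+z₂(K₂−1)] / [−(K₁−1)(K₂−1)] = 0.0636/0.3760 = 0.169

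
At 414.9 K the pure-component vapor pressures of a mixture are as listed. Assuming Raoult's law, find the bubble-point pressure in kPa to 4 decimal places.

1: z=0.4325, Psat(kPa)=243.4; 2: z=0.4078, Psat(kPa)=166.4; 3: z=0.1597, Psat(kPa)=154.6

Pbub = 197.8180 kPa

At the bubble point ψ → 0, so ΣzᵢKᵢ = 1 with Kᵢ = Pᵢˢᵃᵗ/P ⇒ P = ΣzᵢPᵢˢᵃᵗ.
P = 0.4325·243.4 + 0.4078·166.4 + 0.1597·154.6 = 197.8180 kPa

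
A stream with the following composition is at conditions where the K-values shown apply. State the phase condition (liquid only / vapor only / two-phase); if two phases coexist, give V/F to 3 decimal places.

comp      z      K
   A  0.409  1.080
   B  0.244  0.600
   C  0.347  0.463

liquid only

ΣzᵢKᵢ = 0.749; Σzᵢ/Kᵢ = 1.535.
Since ΣzᵢKᵢ < 1 the mixture is below its bubble point — single liquid phase.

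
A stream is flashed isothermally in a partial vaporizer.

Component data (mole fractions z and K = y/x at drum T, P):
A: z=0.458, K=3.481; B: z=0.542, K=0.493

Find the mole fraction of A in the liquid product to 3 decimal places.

x_A = 0.170

Let ψ = V/F and solve Σ zᵢ(Kᵢ−1)/(1+ψ(Kᵢ−1)) = 0.
Check two-phase: ΣzᵢKᵢ = 1.862 > 1 and Σzᵢ/Kᵢ = 1.231 > 1, so g(0) = 0.862 > 0 and g(1) = -0.231 < 0.
Newton–Raphson from ψ = 0.5:
  ψ = 0.500: g = 0.1391, g' = -0.812 → ψ = 0.671
  ψ = 0.671: g = 0.0097, g' = -0.717 → ψ = 0.685
Converged at ψ = 0.685.
Compositions from xᵢ = zᵢ/(1+ψ(Kᵢ−1)), yᵢ = Kᵢxᵢ:
  A: x = 0.170, y = 0.591
  B: x = 0.830, y = 0.409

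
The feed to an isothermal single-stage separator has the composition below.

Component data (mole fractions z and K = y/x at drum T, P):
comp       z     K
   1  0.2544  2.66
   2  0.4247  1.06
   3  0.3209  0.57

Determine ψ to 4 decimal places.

ψ = 0.7828

Newton–Raphson from ψ = 0.53:
  ψ = 0.5300: g = 0.07063, g' = -0.2994 → ψ = 0.7660
  ψ = 0.7660: g = 0.00452, g' = -0.2692 → ψ = 0.7828
Converged at ψ = 0.7828.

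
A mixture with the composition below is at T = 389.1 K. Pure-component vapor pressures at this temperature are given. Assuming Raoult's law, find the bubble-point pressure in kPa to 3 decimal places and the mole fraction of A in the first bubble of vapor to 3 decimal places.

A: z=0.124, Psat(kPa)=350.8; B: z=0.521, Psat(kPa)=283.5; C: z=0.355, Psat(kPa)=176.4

At the bubble point ψ → 0, so ΣzᵢKᵢ = 1 with Kᵢ = Pᵢˢᵃᵗ/P ⇒ P = ΣzᵢPᵢˢᵃᵗ.
P = 0.124·350.8 + 0.521·283.5 + 0.355·176.4 = 253.825 kPa
yᵢ = zᵢPᵢˢᵃᵗ/P ⇒ y_A = 0.124·350.8/253.825 = 0.171

Pbub = 253.825 kPa, y_A = 0.171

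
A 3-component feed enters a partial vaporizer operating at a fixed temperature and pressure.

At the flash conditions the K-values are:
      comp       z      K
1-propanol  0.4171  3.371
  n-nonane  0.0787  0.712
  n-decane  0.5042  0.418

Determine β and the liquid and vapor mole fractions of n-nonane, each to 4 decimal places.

Let β = V/F and solve Σ zᵢ(Kᵢ−1)/(1+β(Kᵢ−1)) = 0.
Check two-phase: ΣzᵢKᵢ = 1.6728 > 1 and Σzᵢ/Kᵢ = 1.4405 > 1, so g(0) = 0.6728 > 0 and g(1) = -0.4405 < 0.
Newton iteration, β⁰ = 0.5:
  β = 0.5000: g = 0.01214, g' = -0.8396 → β = 0.5145
Converged at β = 0.5145.
Compositions from xᵢ = zᵢ/(1+β(Kᵢ−1)), yᵢ = Kᵢxᵢ:
  1-propanol: x = 0.1879, y = 0.6334
  n-nonane: x = 0.0924, y = 0.0658
  n-decane: x = 0.7197, y = 0.3008

β = 0.5145, x_n-nonane = 0.0924, y_n-nonane = 0.0658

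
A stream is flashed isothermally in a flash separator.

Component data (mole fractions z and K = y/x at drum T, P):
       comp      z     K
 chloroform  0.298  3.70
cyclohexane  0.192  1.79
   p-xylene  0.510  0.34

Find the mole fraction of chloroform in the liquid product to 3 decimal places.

x_chloroform = 0.135

Material balance + equilibrium reduce to Σ zᵢ(Kᵢ−1)/(1+V/F(Kᵢ−1)) = 0.
Feasibility: ΣzᵢKᵢ = 1.620, Σzᵢ/Kᵢ = 1.688 — both > 1, two phases present.
Newton–Raphson from V/F = 0.5:
  V/F = 0.500: g = -0.0513, g' = -0.950 → V/F = 0.446
Converged at V/F = 0.446.
Compositions from xᵢ = zᵢ/(1+V/F(Kᵢ−1)), yᵢ = Kᵢxᵢ:
  chloroform: x = 0.135, y = 0.500
  cyclohexane: x = 0.142, y = 0.254
  p-xylene: x = 0.723, y = 0.246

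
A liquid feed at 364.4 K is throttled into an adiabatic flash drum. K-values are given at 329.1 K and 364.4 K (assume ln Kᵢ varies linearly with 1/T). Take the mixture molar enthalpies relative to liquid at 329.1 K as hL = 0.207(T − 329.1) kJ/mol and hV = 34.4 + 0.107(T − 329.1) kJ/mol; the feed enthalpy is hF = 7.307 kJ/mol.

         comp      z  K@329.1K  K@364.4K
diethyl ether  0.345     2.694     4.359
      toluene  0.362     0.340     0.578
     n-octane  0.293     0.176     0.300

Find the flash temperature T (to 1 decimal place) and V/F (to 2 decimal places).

Adiabatic flash: solve Rachford–Rice at each trial T, then check hF = ψ·hV(T) + (1−ψ)·hL(T).
  T = 329.1 K: K = (2.694, 0.340, 0.176), RR gives ψ = 0.083, H_out = 2.869 kJ/mol
  T = 364.4 K: K = (4.359, 0.578, 0.300), RR gives ψ = 0.424, H_out = 20.405 kJ/mol
  T = 346.8 K: K = (3.471, 0.450, 0.233), RR gives ψ = 0.265, H_out = 12.310 kJ/mol
  T = 338.0 K: K = (3.070, 0.393, 0.203), RR gives ψ = 0.181, H_out = 7.905 kJ/mol
  T = 333.6 K: K = (2.881, 0.366, 0.190), RR gives ψ = 0.135, H_out = 5.511 kJ/mol
  T = 335.8 K: K = (2.975, 0.379, 0.196), RR gives ψ = 0.158, H_out = 6.728 kJ/mol
Linear interpolation between T = 335.8 (H_out = 6.728) and T = 338.0 (H_out = 7.905) on hF = 7.307 gives T ≈ 336.9 K, at which ψ = 0.17.

T = 336.9 K, V/F = 0.17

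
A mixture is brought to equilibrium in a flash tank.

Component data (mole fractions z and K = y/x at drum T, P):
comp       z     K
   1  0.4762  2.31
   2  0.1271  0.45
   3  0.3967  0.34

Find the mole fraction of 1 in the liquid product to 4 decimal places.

x_1 = 0.3262

Let ψ = V/F and solve Σ zᵢ(Kᵢ−1)/(1+ψ(Kᵢ−1)) = 0.
g(0) = ΣzᵢKᵢ − 1 = 0.2921 and g(1) = 1 − Σzᵢ/Kᵢ = -0.6554, so a root lies in (0, 1).
Newton iteration, ψ⁰ = 0.43:
  ψ = 0.4300: g = -0.05809, g' = -0.7372 → ψ = 0.3512
  ψ = 0.3512: g = -0.00021, g' = -0.7352 → ψ = 0.3509
Converged at ψ = 0.3509.
Compositions from xᵢ = zᵢ/(1+ψ(Kᵢ−1)), yᵢ = Kᵢxᵢ:
  1: x = 0.3262, y = 0.7536
  2: x = 0.1575, y = 0.0709
  3: x = 0.5163, y = 0.1755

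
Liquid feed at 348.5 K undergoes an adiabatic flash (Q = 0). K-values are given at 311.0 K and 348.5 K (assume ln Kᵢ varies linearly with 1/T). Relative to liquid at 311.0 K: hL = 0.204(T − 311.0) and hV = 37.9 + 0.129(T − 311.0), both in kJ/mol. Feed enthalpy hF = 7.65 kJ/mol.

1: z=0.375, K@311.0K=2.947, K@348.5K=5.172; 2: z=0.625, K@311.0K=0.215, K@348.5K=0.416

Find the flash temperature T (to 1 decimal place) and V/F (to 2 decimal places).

T = 313.9 K, V/F = 0.19

Adiabatic flash: solve Rachford–Rice at each trial T, then check hF = ψ·hV(T) + (1−ψ)·hL(T).
  T = 311.0 K: K = (2.947, 0.215), RR gives ψ = 0.157, H_out = 5.939 kJ/mol
  T = 348.5 K: K = (5.172, 0.416), RR gives ψ = 0.492, H_out = 24.924 kJ/mol
  T = 329.8 K: K = (3.970, 0.305), RR gives ψ = 0.329, H_out = 15.845 kJ/mol
  T = 320.4 K: K = (3.435, 0.257), RR gives ψ = 0.248, H_out = 11.155 kJ/mol
  T = 315.7 K: K = (3.185, 0.236), RR gives ψ = 0.205, H_out = 8.640 kJ/mol
  T = 313.4 K: K = (3.067, 0.225), RR gives ψ = 0.182, H_out = 7.346 kJ/mol
Linear interpolation between T = 313.4 (H_out = 7.346) and T = 315.7 (H_out = 8.640) on hF = 7.65 gives T ≈ 313.9 K, at which ψ = 0.19.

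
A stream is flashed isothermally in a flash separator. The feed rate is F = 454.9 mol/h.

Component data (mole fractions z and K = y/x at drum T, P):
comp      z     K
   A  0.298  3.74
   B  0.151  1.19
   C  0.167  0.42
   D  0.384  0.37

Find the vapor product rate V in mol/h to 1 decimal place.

Rachford–Rice: g(V/F) = Σ zᵢ(Kᵢ−1)/(1+V/F(Kᵢ−1)) = 0.
Feasibility: ΣzᵢKᵢ = 1.506, Σzᵢ/Kᵢ = 1.642 — both > 1, two phases present.
Newton–Raphson from V/F = 0.61:
  V/F = 0.610: g = -0.2114, g' = -0.854 → V/F = 0.363
Converged at V/F = 0.363.
Then V = V/F·F = 0.3628·454.9 = 165.1 mol/h and L = F − V = 289.8 mol/h.

V = 165.1 mol/h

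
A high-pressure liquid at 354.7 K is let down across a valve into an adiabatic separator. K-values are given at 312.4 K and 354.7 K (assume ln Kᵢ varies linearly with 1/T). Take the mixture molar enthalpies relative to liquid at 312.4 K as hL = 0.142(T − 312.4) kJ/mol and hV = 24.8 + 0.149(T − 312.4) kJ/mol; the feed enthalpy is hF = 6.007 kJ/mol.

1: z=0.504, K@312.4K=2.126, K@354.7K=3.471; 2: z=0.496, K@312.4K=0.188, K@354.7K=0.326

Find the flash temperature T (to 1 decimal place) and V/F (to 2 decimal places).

Adiabatic flash: solve Rachford–Rice at each trial T, then check hF = ψ·hV(T) + (1−ψ)·hL(T).
  T = 312.4 K: K = (2.126, 0.188), RR gives ψ = 0.180, H_out = 4.469 kJ/mol
  T = 354.7 K: K = (3.471, 0.326), RR gives ψ = 0.547, H_out = 19.735 kJ/mol
  T = 333.5 K: K = (2.757, 0.252), RR gives ψ = 0.391, H_out = 12.760 kJ/mol
  T = 322.9 K: K = (2.430, 0.218), RR gives ψ = 0.298, H_out = 8.904 kJ/mol
  T = 317.6 K: K = (2.274, 0.203), RR gives ψ = 0.243, H_out = 6.770 kJ/mol
  T = 315.0 K: K = (2.199, 0.195), RR gives ψ = 0.213, H_out = 5.650 kJ/mol
  T = 316.3 K: K = (2.237, 0.199), RR gives ψ = 0.228, H_out = 6.217 kJ/mol
Linear interpolation between T = 315.0 (H_out = 5.650) and T = 316.3 (H_out = 6.217) on hF = 6.007 gives T ≈ 315.8 K, at which ψ = 0.22.

T = 315.8 K, V/F = 0.22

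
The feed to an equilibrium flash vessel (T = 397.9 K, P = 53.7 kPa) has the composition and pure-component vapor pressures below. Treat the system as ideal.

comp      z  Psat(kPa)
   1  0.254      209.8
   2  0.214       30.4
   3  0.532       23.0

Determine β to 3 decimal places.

Raoult's law: Kᵢ = Pᵢˢᵃᵗ/P = Pᵢˢᵃᵗ/53.7.
  K_1 = 209.8/53.7 = 3.90689, K_2 = 30.4/53.7 = 0.56611, K_3 = 23.0/53.7 = 0.42831
Rachford–Rice: g(β) = Σ zᵢ(Kᵢ−1)/(1+β(Kᵢ−1)) = 0.
g(0) = ΣzᵢKᵢ − 1 = 0.341 and g(1) = 1 − Σzᵢ/Kᵢ = -0.685, so a root lies in (0, 1).
Newton iteration, β⁰ = 0.5:
  β = 0.500: g = -0.2435, g' = -0.763 → β = 0.181
  β = 0.181: g = 0.0439, g' = -1.186 → β = 0.218
  β = 0.218: g = 0.0020, g' = -1.080 → β = 0.220
Converged at β = 0.220.

β = 0.220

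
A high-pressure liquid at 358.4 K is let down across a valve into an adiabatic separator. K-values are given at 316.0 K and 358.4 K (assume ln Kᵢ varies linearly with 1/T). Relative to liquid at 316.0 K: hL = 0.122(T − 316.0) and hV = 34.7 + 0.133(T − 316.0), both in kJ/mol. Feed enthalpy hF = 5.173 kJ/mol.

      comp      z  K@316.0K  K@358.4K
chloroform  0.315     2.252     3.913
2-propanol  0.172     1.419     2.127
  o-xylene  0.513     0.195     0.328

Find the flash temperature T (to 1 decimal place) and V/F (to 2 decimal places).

T = 320.7 K, V/F = 0.13

Adiabatic flash: solve Rachford–Rice at each trial T, then check hF = ψ·hV(T) + (1−ψ)·hL(T).
  T = 316.0 K: K = (2.252, 1.419, 0.195), RR gives ψ = 0.064, H_out = 2.217 kJ/mol
  T = 358.4 K: K = (3.913, 2.127, 0.328), RR gives ψ = 0.480, H_out = 22.037 kJ/mol
  T = 337.2 K: K = (3.021, 1.760, 0.257), RR gives ψ = 0.312, H_out = 13.481 kJ/mol
  T = 326.6 K: K = (2.621, 1.586, 0.225), RR gives ψ = 0.205, H_out = 8.444 kJ/mol
  T = 321.3 K: K = (2.432, 1.501, 0.210), RR gives ψ = 0.141, H_out = 5.533 kJ/mol
  T = 318.6 K: K = (2.339, 1.459, 0.202), RR gives ψ = 0.103, H_out = 3.904 kJ/mol
  T = 320.0 K: K = (2.387, 1.481, 0.206), RR gives ψ = 0.123, H_out = 4.763 kJ/mol
Linear interpolation between T = 320.0 (H_out = 4.763) and T = 321.3 (H_out = 5.533) on hF = 5.173 gives T ≈ 320.7 K, at which ψ = 0.13.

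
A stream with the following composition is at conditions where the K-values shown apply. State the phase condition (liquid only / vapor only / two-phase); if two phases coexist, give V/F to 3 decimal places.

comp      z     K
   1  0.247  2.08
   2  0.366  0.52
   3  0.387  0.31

liquid only

ΣzᵢKᵢ = 0.824; Σzᵢ/Kᵢ = 2.071.
Since ΣzᵢKᵢ < 1 the mixture is below its bubble point — single liquid phase.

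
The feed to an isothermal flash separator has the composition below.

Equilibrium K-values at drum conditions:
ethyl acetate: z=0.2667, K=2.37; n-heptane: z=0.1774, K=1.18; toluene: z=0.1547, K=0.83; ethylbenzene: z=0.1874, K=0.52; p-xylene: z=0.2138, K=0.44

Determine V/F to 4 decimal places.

Newton iteration, V/F⁰ = 0.5:
  V/F = 0.5000: g = -0.06725, g' = -0.3906 → V/F = 0.3278
  V/F = 0.3278: g = 0.00105, g' = -0.4099 → V/F = 0.3304
Converged at V/F = 0.3304.

V/F = 0.3304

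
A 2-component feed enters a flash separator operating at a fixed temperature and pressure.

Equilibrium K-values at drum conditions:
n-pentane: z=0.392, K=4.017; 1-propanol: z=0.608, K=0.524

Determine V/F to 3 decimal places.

V/F = 0.622

Rachford–Rice: g(V/F) = Σ zᵢ(Kᵢ−1)/(1+V/F(Kᵢ−1)) = 0.
g(0) = ΣzᵢKᵢ − 1 = 0.893 and g(1) = 1 − Σzᵢ/Kᵢ = -0.258, so a root lies in (0, 1).
Binary case is linear: z₁(K₁−1)(1+V/F(K₂−1)) + z₂(K₂−1)(1+V/F(K₁−1)) = 0
⇒ V/F = [z₁(K₁−1)+z₂(K₂−1)] / [−(K₁−1)(K₂−1)] = 0.8933/1.4361 = 0.622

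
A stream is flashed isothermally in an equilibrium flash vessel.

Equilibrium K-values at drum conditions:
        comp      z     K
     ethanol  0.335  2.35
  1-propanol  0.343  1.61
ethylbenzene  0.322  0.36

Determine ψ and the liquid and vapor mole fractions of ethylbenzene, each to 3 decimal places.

ψ = 0.709, x_ethylbenzene = 0.589, y_ethylbenzene = 0.212

Rachford–Rice: g(ψ) = Σ zᵢ(Kᵢ−1)/(1+ψ(Kᵢ−1)) = 0.
Feasibility: ΣzᵢKᵢ = 1.455, Σzᵢ/Kᵢ = 1.250 — both > 1, two phases present.
Iterate (Newton) starting at ψ = 0.31:
  ψ = 0.310: g = 0.2377, g' = -0.599 → ψ = 0.707
  ψ = 0.707: g = 0.0013, g' = -0.662 → ψ = 0.709
Converged at ψ = 0.709.
Compositions from xᵢ = zᵢ/(1+ψ(Kᵢ−1)), yᵢ = Kᵢxᵢ:
  ethanol: x = 0.171, y = 0.402
  1-propanol: x = 0.239, y = 0.386
  ethylbenzene: x = 0.589, y = 0.212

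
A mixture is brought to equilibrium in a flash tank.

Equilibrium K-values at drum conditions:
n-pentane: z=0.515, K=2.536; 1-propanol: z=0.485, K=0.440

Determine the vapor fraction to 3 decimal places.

ψ = 0.604

Let ψ = V/F and solve Σ zᵢ(Kᵢ−1)/(1+ψ(Kᵢ−1)) = 0.
Feasibility: ΣzᵢKᵢ = 1.519, Σzᵢ/Kᵢ = 1.305 — both > 1, two phases present.
Binary case is linear: z₁(K₁−1)(1+ψ(K₂−1)) + z₂(K₂−1)(1+ψ(K₁−1)) = 0
⇒ ψ = [z₁(K₁−1)+z₂(K₂−1)] / [−(K₁−1)(K₂−1)] = 0.5194/0.8602 = 0.604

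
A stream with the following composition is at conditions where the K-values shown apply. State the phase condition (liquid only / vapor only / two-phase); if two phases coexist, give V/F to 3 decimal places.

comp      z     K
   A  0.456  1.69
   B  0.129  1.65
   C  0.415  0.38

two-phase, V/F = 0.334

ΣzᵢKᵢ = 1.141; Σzᵢ/Kᵢ = 1.440.
Both exceed 1, so a two-phase solution exists.
Let ψ = V/F and solve Σ zᵢ(Kᵢ−1)/(1+ψ(Kᵢ−1)) = 0.
Newton iteration, ψ⁰ = 0.33:
  ψ = 0.330: g = 0.0018, g' = -0.433 → ψ = 0.334
Converged at ψ = 0.334.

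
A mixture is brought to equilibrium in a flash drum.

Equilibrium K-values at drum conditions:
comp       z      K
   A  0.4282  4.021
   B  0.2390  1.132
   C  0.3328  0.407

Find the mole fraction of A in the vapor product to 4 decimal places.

y_A = 0.4863

Material balance + equilibrium reduce to Σ zᵢ(Kᵢ−1)/(1+V/F(Kᵢ−1)) = 0.
Feasibility: ΣzᵢKᵢ = 2.1278, Σzᵢ/Kᵢ = 1.1353 — both > 1, two phases present.
Newton–Raphson from V/F = 0.5:
  V/F = 0.5000: g = 0.26434, g' = -0.8602 → V/F = 0.8073
  V/F = 0.8073: g = 0.02608, g' = -0.7646 → V/F = 0.8414
  V/F = 0.8414: g = -0.00026, g' = -0.7811 → V/F = 0.8411
Converged at V/F = 0.8411.
Compositions from xᵢ = zᵢ/(1+V/F(Kᵢ−1)), yᵢ = Kᵢxᵢ:
  A: x = 0.1209, y = 0.4863
  B: x = 0.2151, y = 0.2435
  C: x = 0.6640, y = 0.2702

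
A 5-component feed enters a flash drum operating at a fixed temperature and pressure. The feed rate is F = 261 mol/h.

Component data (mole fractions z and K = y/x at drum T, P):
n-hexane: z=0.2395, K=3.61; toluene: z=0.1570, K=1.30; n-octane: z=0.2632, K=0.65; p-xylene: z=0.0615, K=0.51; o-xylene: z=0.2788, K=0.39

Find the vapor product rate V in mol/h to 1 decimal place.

Rachford–Rice: g(ψ) = Σ zᵢ(Kᵢ−1)/(1+ψ(Kᵢ−1)) = 0.
Feasibility: ΣzᵢKᵢ = 1.3799, Σzᵢ/Kᵢ = 1.4275 — both > 1, two phases present.
Newton iteration, ψ⁰ = 0.65:
  ψ = 0.6500: g = -0.17404, g' = -0.6049 → ψ = 0.3623
  ψ = 0.3623: g = 0.00331, g' = -0.6776 → ψ = 0.3672
Converged at ψ = 0.3672.
Then V = ψ·F = 0.3672·261 = 95.8 mol/h and L = F − V = 165.2 mol/h.

V = 95.8 mol/h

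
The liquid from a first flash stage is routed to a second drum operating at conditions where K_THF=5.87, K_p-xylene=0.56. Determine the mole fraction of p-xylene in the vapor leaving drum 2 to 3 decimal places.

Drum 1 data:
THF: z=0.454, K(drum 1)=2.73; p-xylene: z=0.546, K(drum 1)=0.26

y_p-xylene (drum 2) = 0.514

Drum 1:
Let ψ₁ = V/F and solve Σ zᵢ(Kᵢ−1)/(1+ψ₁(Kᵢ−1)) = 0.
Feasibility: ΣzᵢKᵢ = 1.381, Σzᵢ/Kᵢ = 2.266 — both > 1, two phases present.
Binary case is linear: z₁(K₁−1)(1+ψ₁(K₂−1)) + z₂(K₂−1)(1+ψ₁(K₁−1)) = 0
⇒ ψ₁ = [z₁(K₁−1)+z₂(K₂−1)] / [−(K₁−1)(K₂−1)] = 0.3814/1.2802 = 0.298
Drum-1 compositions:
  THF: x = 0.300, y = 0.818
  p-xylene: x = 0.700, y = 0.182
Drum-2 feed = drum-1 liquid: z₂ = (0.2996, 0.7004).
Drum 2:
Let ψ₂ = V/F and solve Σ zᵢ(Kᵢ−1)/(1+ψ₂(Kᵢ−1)) = 0.
g(0) = ΣzᵢKᵢ − 1 = 1.151 and g(1) = 1 − Σzᵢ/Kᵢ = -0.302, so a root lies in (0, 1).
Iterate (Newton) starting at ψ₂ = 0.5:
  ψ₂ = 0.500: g = 0.0297, g' = -0.825 → ψ₂ = 0.536
  ψ₂ = 0.536: g = 0.0009, g' = -0.777 → ψ₂ = 0.537
Converged at ψ₂ = 0.537.
  THF: x = 0.083, y = 0.486
  p-xylene: x = 0.917, y = 0.514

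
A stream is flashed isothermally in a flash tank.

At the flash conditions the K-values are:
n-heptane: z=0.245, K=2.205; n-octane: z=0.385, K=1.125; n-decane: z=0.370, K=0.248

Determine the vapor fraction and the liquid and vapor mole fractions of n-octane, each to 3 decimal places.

ψ = 0.119, x_n-octane = 0.379, y_n-octane = 0.427

Material balance + equilibrium reduce to Σ zᵢ(Kᵢ−1)/(1+ψ(Kᵢ−1)) = 0.
g(0) = ΣzᵢKᵢ − 1 = 0.065 and g(1) = 1 − Σzᵢ/Kᵢ = -0.945, so a root lies in (0, 1).
Iterate (Newton) starting at ψ = 0.6:
  ψ = 0.600: g = -0.2909, g' = -0.820 → ψ = 0.245
  ψ = 0.245: g = -0.0665, g' = -0.532 → ψ = 0.120
  ψ = 0.120: g = -0.0006, g' = -0.530 → ψ = 0.119
Converged at ψ = 0.119.
Compositions from xᵢ = zᵢ/(1+ψ(Kᵢ−1)), yᵢ = Kᵢxᵢ:
  n-heptane: x = 0.214, y = 0.472
  n-octane: x = 0.379, y = 0.427
  n-decane: x = 0.406, y = 0.101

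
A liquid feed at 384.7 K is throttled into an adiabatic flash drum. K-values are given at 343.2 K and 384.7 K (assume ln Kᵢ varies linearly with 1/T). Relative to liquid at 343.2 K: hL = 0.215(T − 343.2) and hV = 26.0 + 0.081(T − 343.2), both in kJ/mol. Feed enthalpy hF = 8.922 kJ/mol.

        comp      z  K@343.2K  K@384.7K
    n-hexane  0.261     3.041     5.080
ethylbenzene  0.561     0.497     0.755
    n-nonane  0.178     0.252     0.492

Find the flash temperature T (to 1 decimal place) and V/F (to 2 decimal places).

T = 356.5 K, V/F = 0.25

Adiabatic flash: solve Rachford–Rice at each trial T, then check hF = ψ·hV(T) + (1−ψ)·hL(T).
  T = 343.2 K: K = (3.041, 0.497, 0.252), RR gives ψ = 0.101, H_out = 2.635 kJ/mol
  T = 384.7 K: K = (5.080, 0.755, 0.492), RR gives ψ = 0.636, H_out = 21.914 kJ/mol
  T = 363.9 K: K = (3.986, 0.620, 0.359), RR gives ψ = 0.335, H_out = 12.220 kJ/mol
  T = 353.5 K: K = (3.493, 0.556, 0.302), RR gives ψ = 0.217, H_out = 7.569 kJ/mol
  T = 358.7 K: K = (3.735, 0.588, 0.329), RR gives ψ = 0.275, H_out = 9.915 kJ/mol
  T = 356.1 K: K = (3.613, 0.572, 0.315), RR gives ψ = 0.246, H_out = 8.749 kJ/mol
  T = 357.4 K: K = (3.674, 0.580, 0.322), RR gives ψ = 0.261, H_out = 9.334 kJ/mol
Linear interpolation between T = 356.1 (H_out = 8.749) and T = 357.4 (H_out = 9.334) on hF = 8.922 gives T ≈ 356.5 K, at which ψ = 0.25.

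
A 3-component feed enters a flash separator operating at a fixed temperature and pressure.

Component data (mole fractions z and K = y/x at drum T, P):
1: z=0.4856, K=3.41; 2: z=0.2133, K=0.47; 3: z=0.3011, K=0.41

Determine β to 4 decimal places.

β = 0.6445

Rachford–Rice: g(β) = Σ zᵢ(Kᵢ−1)/(1+β(Kᵢ−1)) = 0.
Check two-phase: ΣzᵢKᵢ = 1.8796 > 1 and Σzᵢ/Kᵢ = 1.3306 > 1, so g(0) = 0.8796 > 0 and g(1) = -0.3306 < 0.
Newton iteration, β⁰ = 0.42:
  β = 0.4200: g = 0.20001, g' = -0.9810 → β = 0.6239
  β = 0.6239: g = 0.01742, g' = -0.8462 → β = 0.6445
Converged at β = 0.6445.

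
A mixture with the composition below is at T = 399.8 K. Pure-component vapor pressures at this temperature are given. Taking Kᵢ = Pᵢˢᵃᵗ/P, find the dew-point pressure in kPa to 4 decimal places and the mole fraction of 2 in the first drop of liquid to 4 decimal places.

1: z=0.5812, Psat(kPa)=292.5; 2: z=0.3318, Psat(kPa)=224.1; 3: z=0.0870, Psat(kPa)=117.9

Pdew = 237.7832 kPa, x_2 = 0.3521

At the dew point ψ → 1, so Σzᵢ/Kᵢ = 1 with Kᵢ = Pᵢˢᵃᵗ/P ⇒ 1/P = Σzᵢ/Pᵢˢᵃᵗ.
1/P = 0.5812/292.5 + 0.3318/224.1 + 0.0870/117.9 = 0.0042055 ⇒ P = 237.7832 kPa
xᵢ = zᵢP/Pᵢˢᵃᵗ ⇒ x_2 = 0.3318·237.7832/224.1 = 0.3521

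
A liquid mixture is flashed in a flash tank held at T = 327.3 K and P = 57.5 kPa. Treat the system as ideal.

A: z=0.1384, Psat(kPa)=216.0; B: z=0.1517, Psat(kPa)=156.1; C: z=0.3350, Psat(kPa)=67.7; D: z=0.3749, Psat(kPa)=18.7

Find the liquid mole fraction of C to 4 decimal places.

Raoult's law: Kᵢ = Pᵢˢᵃᵗ/P = Pᵢˢᵃᵗ/57.5.
  K_A = 216.0/57.5 = 3.756522, K_B = 156.1/57.5 = 2.714783, K_C = 67.7/57.5 = 1.177391, K_D = 18.7/57.5 = 0.325217
Let β = V/F and solve Σ zᵢ(Kᵢ−1)/(1+β(Kᵢ−1)) = 0.
g(0) = ΣzᵢKᵢ − 1 = 0.4481 and g(1) = 1 − Σzᵢ/Kᵢ = -0.5300, so a root lies in (0, 1).
Iterate (Newton) starting at β = 0.68:
  β = 0.6800: g = -0.16163, g' = -0.8137 → β = 0.4814
  β = 0.4814: g = -0.01346, g' = -0.7115 → β = 0.4624
Converged at β = 0.4624.
Compositions from xᵢ = zᵢ/(1+β(Kᵢ−1)), yᵢ = Kᵢxᵢ:
  A: x = 0.0608, y = 0.2286
  B: x = 0.0846, y = 0.2297
  C: x = 0.3096, y = 0.3645
  D: x = 0.5449, y = 0.1772

x_C = 0.3096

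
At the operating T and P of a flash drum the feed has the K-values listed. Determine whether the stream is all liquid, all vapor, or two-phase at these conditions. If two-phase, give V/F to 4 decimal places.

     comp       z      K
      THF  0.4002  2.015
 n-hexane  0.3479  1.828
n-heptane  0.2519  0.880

ΣzᵢKᵢ = 1.6640; Σzᵢ/Kᵢ = 0.6752.
Since Σzᵢ/Kᵢ < 1 the mixture is above its dew point — single vapor phase.

all vapor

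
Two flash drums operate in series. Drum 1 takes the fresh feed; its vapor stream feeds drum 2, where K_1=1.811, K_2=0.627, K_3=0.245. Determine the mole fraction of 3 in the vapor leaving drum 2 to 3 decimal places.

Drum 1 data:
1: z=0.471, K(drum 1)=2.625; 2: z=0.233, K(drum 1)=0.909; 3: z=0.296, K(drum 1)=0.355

y_3 (drum 2) = 0.075

Drum 1:
Newton–Raphson from ψ₁ = 0.5:
  ψ₁ = 0.500: g = 0.1183, g' = -0.649 → ψ₁ = 0.682
  ψ₁ = 0.682: g = -0.0006, g' = -0.675 → ψ₁ = 0.681
Converged at ψ₁ = 0.681.
Drum-1 compositions:
  1: x = 0.224, y = 0.587
  2: x = 0.248, y = 0.226
  3: x = 0.528, y = 0.187
Drum-2 feed = drum-1 vapor: z₂ = (0.5867, 0.2258, 0.1875).
Drum 2:
Rachford–Rice: g(ψ₂) = Σ zᵢ(Kᵢ−1)/(1+ψ₂(Kᵢ−1)) = 0.
Check two-phase: ΣzᵢKᵢ = 1.250 > 1 and Σzᵢ/Kᵢ = 1.449 > 1, so g(0) = 0.250 > 0 and g(1) = -0.449 < 0.
Newton–Raphson from ψ₂ = 0.5:
  ψ₂ = 0.500: g = 0.0077, g' = -0.519 → ψ₂ = 0.515
Converged at ψ₂ = 0.515.
  1: x = 0.414, y = 0.750
  2: x = 0.279, y = 0.175
  3: x = 0.307, y = 0.075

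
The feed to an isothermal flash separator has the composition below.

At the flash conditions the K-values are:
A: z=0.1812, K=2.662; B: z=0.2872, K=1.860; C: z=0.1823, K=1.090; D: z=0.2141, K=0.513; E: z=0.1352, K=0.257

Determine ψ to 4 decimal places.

ψ = 0.6013

Newton–Raphson from ψ = 0.5:
  ψ = 0.5000: g = 0.05524, g' = -0.5322 → ψ = 0.6038
  ψ = 0.6038: g = -0.00143, g' = -0.5654 → ψ = 0.6013
Converged at ψ = 0.6013.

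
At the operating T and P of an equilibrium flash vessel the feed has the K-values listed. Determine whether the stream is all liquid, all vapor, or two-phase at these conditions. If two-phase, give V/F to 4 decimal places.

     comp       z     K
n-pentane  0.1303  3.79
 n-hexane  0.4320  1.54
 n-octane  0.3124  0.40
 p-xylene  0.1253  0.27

two-phase, V/F = 0.3810

ΣzᵢKᵢ = 1.3179; Σzᵢ/Kᵢ = 1.5600.
Both exceed 1, so a two-phase solution exists.
Material balance + equilibrium reduce to Σ zᵢ(Kᵢ−1)/(1+ψ(Kᵢ−1)) = 0.
Newton iteration, ψ⁰ = 0.5:
  ψ = 0.5000: g = -0.07634, g' = -0.6500 → ψ = 0.3826
  ψ = 0.3826: g = -0.00101, g' = -0.6418 → ψ = 0.3810
Converged at ψ = 0.3810.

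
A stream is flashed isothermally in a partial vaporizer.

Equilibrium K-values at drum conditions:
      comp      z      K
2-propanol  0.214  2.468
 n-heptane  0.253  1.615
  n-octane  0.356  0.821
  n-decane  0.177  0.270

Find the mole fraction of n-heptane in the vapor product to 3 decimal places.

y_n-heptane = 0.304

Iterate (Newton) starting at β = 0.67:
  β = 0.670: g = -0.0567, g' = -0.541 → β = 0.565
  β = 0.565: g = -0.0037, g' = -0.478 → β = 0.557
Converged at β = 0.557.
Compositions from xᵢ = zᵢ/(1+β(Kᵢ−1)), yᵢ = Kᵢxᵢ:
  2-propanol: x = 0.118, y = 0.290
  n-heptane: x = 0.188, y = 0.304
  n-octane: x = 0.395, y = 0.325
  n-decane: x = 0.298, y = 0.081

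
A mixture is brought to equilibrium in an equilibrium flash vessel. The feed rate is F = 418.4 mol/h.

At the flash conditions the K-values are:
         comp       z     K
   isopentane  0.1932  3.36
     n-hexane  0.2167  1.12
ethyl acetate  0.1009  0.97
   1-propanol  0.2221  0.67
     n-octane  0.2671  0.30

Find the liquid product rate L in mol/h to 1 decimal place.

Material balance + equilibrium reduce to Σ zᵢ(Kᵢ−1)/(1+β(Kᵢ−1)) = 0.
Check two-phase: ΣzᵢKᵢ = 1.2187 > 1 and Σzᵢ/Kᵢ = 1.5768 > 1, so g(0) = 0.2187 > 0 and g(1) = -0.5768 < 0.
Newton iteration, β⁰ = 0.5:
  β = 0.5000: g = -0.14481, g' = -0.5738 → β = 0.2476
  β = 0.2476: g = 0.00400, g' = -0.6519 → β = 0.2537
  β = 0.2537: g = 0.00002, g' = -0.6463 → β = 0.2538
Converged at β = 0.2538.
Then V = β·F = 0.2538·418.4 = 106.2 mol/h and L = F − V = 312.2 mol/h.

L = 312.2 mol/h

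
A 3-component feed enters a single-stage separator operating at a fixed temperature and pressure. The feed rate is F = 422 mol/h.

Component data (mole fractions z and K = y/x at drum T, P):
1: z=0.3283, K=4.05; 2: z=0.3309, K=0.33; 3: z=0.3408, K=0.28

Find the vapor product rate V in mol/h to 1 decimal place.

V = 106.2 mol/h

Rachford–Rice: g(V/F) = Σ zᵢ(Kᵢ−1)/(1+V/F(Kᵢ−1)) = 0.
Check two-phase: ΣzᵢKᵢ = 1.5342 > 1 and Σzᵢ/Kᵢ = 2.3009 > 1, so g(0) = 0.5342 > 0 and g(1) = -1.3009 < 0.
Newton–Raphson from V/F = 0.5:
  V/F = 0.5000: g = -0.32023, g' = -1.2462 → V/F = 0.2430
  V/F = 0.2430: g = 0.01279, g' = -1.4788 → V/F = 0.2517
  V/F = 0.2517: g = 0.00010, g' = -1.4558 → V/F = 0.2518
Converged at V/F = 0.2518.
Then V = V/F·F = 0.2518·422 = 106.2 mol/h and L = F − V = 315.8 mol/h.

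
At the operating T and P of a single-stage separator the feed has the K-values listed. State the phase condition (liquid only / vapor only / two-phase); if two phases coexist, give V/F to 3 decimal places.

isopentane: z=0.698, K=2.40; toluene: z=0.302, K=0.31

ΣzᵢKᵢ = 1.769; Σzᵢ/Kᵢ = 1.265.
Both exceed 1, so a two-phase solution exists.
Let ψ = V/F and solve Σ zᵢ(Kᵢ−1)/(1+ψ(Kᵢ−1)) = 0.
Binary case is linear: z₁(K₁−1)(1+ψ(K₂−1)) + z₂(K₂−1)(1+ψ(K₁−1)) = 0
⇒ ψ = [z₁(K₁−1)+z₂(K₂−1)] / [−(K₁−1)(K₂−1)] = 0.7688/0.9660 = 0.796

two-phase, V/F = 0.796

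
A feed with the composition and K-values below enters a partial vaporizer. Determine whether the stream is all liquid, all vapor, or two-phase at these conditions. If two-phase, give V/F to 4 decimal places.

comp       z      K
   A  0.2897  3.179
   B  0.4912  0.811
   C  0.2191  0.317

ΣzᵢKᵢ = 1.3888; Σzᵢ/Kᵢ = 1.3880.
Both exceed 1, so a two-phase solution exists.
Iterate (Newton) starting at ψ = 0.54:
  ψ = 0.5400: g = -0.05047, g' = -0.5686 → ψ = 0.4513
  ψ = 0.4513: g = 0.00048, g' = -0.5842 → ψ = 0.4521
Converged at ψ = 0.4521.

two-phase, V/F = 0.4521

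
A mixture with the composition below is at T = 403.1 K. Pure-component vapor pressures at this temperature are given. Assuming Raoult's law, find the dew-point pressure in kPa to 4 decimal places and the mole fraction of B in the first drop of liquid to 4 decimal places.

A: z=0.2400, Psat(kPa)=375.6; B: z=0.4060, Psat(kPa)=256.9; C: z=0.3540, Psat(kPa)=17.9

Pdew = 45.4630 kPa, x_B = 0.0718

At the dew point ψ → 1, so Σzᵢ/Kᵢ = 1 with Kᵢ = Pᵢˢᵃᵗ/P ⇒ 1/P = Σzᵢ/Pᵢˢᵃᵗ.
1/P = 0.2400/375.6 + 0.4060/256.9 + 0.3540/17.9 = 0.0219959 ⇒ P = 45.4630 kPa
xᵢ = zᵢP/Pᵢˢᵃᵗ ⇒ x_B = 0.4060·45.4630/256.9 = 0.0718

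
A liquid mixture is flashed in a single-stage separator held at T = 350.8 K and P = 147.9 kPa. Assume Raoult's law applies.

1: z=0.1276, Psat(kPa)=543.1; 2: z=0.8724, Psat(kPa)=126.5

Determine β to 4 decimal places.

β = 0.5554

Raoult's law: Kᵢ = Pᵢˢᵃᵗ/P = Pᵢˢᵃᵗ/147.9.
  K_1 = 543.1/147.9 = 3.672076, K_2 = 126.5/147.9 = 0.855308
Rachford–Rice: g(β) = Σ zᵢ(Kᵢ−1)/(1+β(Kᵢ−1)) = 0.
Check two-phase: ΣzᵢKᵢ = 1.2147 > 1 and Σzᵢ/Kᵢ = 1.0547 > 1, so g(0) = 0.2147 > 0 and g(1) = -0.0547 < 0.
Binary case is linear: z₁(K₁−1)(1+β(K₂−1)) + z₂(K₂−1)(1+β(K₁−1)) = 0
⇒ β = [z₁(K₁−1)+z₂(K₂−1)] / [−(K₁−1)(K₂−1)] = 0.21473/0.38663 = 0.5554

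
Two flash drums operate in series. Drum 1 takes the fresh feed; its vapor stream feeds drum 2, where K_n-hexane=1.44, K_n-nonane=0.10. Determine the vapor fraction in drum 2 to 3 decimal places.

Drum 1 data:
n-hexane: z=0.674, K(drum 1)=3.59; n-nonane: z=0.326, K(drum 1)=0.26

V/F (drum 2) = 0.427

Drum 1:
Rachford–Rice: g(ψ₁) = Σ zᵢ(Kᵢ−1)/(1+ψ₁(Kᵢ−1)) = 0.
Check two-phase: ΣzᵢKᵢ = 2.504 > 1 and Σzᵢ/Kᵢ = 1.442 > 1, so g(0) = 1.504 > 0 and g(1) = -0.442 < 0.
Binary case is linear: z₁(K₁−1)(1+ψ₁(K₂−1)) + z₂(K₂−1)(1+ψ₁(K₁−1)) = 0
⇒ ψ₁ = [z₁(K₁−1)+z₂(K₂−1)] / [−(K₁−1)(K₂−1)] = 1.5044/1.9166 = 0.785
Drum-1 compositions:
  n-hexane: x = 0.222, y = 0.798
  n-nonane: x = 0.778, y = 0.202
Drum-2 feed = drum-1 vapor: z₂ = (0.7978, 0.2022).
Drum 2:
Rachford–Rice: g(ψ₂) = Σ zᵢ(Kᵢ−1)/(1+ψ₂(Kᵢ−1)) = 0.
Feasibility: ΣzᵢKᵢ = 1.169, Σzᵢ/Kᵢ = 2.576 — both > 1, two phases present.
Binary case is linear: z₁(K₁−1)(1+ψ₂(K₂−1)) + z₂(K₂−1)(1+ψ₂(K₁−1)) = 0
⇒ ψ₂ = [z₁(K₁−1)+z₂(K₂−1)] / [−(K₁−1)(K₂−1)] = 0.1690/0.3960 = 0.427
  n-hexane: x = 0.672, y = 0.967
  n-nonane: x = 0.328, y = 0.033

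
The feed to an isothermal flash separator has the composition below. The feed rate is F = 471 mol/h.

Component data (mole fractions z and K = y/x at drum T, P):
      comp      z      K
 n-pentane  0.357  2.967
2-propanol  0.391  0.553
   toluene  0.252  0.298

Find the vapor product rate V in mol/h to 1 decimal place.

Material balance + equilibrium reduce to Σ zᵢ(Kᵢ−1)/(1+ψ(Kᵢ−1)) = 0.
Check two-phase: ΣzᵢKᵢ = 1.351 > 1 and Σzᵢ/Kᵢ = 1.673 > 1, so g(0) = 0.351 > 0 and g(1) = -0.673 < 0.
Newton–Raphson from ψ = 0.67:
  ψ = 0.670: g = -0.2805, g' = -0.859 → ψ = 0.343
  ψ = 0.343: g = -0.0204, g' = -0.817 → ψ = 0.318
  ψ = 0.318: g = 0.0002, g' = -0.834 → ψ = 0.319
Converged at ψ = 0.319.
Then V = ψ·F = 0.3186·471 = 150.1 mol/h and L = F − V = 320.9 mol/h.

V = 150.1 mol/h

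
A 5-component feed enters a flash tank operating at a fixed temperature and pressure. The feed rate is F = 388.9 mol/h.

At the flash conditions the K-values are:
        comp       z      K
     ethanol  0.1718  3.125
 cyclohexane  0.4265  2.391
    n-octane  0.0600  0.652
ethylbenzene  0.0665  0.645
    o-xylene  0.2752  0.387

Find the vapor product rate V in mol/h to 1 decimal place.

Rachford–Rice: g(ψ) = Σ zᵢ(Kᵢ−1)/(1+ψ(Kᵢ−1)) = 0.
Feasibility: ΣzᵢKᵢ = 1.7452, Σzᵢ/Kᵢ = 1.1396 — both > 1, two phases present.
Newton iteration, ψ⁰ = 0.5:
  ψ = 0.5000: g = 0.22967, g' = -0.7075 → ψ = 0.8246
  ψ = 0.8246: g = 0.00514, g' = -0.7354 → ψ = 0.8316
Converged at ψ = 0.8316.
Then V = ψ·F = 0.8316·388.9 = 323.4 mol/h and L = F − V = 65.5 mol/h.

V = 323.4 mol/h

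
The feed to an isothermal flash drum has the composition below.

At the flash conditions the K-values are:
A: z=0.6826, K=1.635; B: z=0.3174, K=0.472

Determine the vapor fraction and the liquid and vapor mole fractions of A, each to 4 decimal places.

Let ψ = V/F and solve Σ zᵢ(Kᵢ−1)/(1+ψ(Kᵢ−1)) = 0.
Feasibility: ΣzᵢKᵢ = 1.2659, Σzᵢ/Kᵢ = 1.0899 — both > 1, two phases present.
Binary case is linear: z₁(K₁−1)(1+ψ(K₂−1)) + z₂(K₂−1)(1+ψ(K₁−1)) = 0
⇒ ψ = [z₁(K₁−1)+z₂(K₂−1)] / [−(K₁−1)(K₂−1)] = 0.26586/0.33528 = 0.7930
Compositions from xᵢ = zᵢ/(1+ψ(Kᵢ−1)), yᵢ = Kᵢxᵢ:
  A: x = 0.4540, y = 0.7423
  B: x = 0.5460, y = 0.2577

ψ = 0.7930, x_A = 0.4540, y_A = 0.7423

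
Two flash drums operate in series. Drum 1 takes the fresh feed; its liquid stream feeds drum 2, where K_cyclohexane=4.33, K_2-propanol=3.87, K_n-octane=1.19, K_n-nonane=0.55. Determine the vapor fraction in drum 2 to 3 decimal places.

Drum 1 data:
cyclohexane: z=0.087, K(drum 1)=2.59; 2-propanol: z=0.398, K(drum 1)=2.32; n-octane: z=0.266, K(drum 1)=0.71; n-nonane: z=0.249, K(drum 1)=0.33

V/F (drum 2) = 0.802

Drum 1:
Material balance + equilibrium reduce to Σ zᵢ(Kᵢ−1)/(1+ψ₁(Kᵢ−1)) = 0.
Check two-phase: ΣzᵢKᵢ = 1.420 > 1 and Σzᵢ/Kᵢ = 1.334 > 1, so g(0) = 0.420 > 0 and g(1) = -0.334 < 0.
Newton iteration, ψ₁⁰ = 0.59:
  ψ₁ = 0.590: g = -0.0022, g' = -0.616 → ψ₁ = 0.586
Converged at ψ₁ = 0.586.
Drum-1 compositions:
  cyclohexane: x = 0.045, y = 0.117
  2-propanol: x = 0.224, y = 0.520
  n-octane: x = 0.321, y = 0.228
  n-nonane: x = 0.410, y = 0.135
Drum-2 feed = drum-1 liquid: z₂ = (0.0450, 0.2244, 0.3205, 0.4101).
Drum 2:
Iterate (Newton) starting at ψ₂ = 0.48:
  ψ₂ = 0.480: g = 0.1489, g' = -0.546 → ψ₂ = 0.753
  ψ₂ = 0.753: g = 0.0206, g' = -0.424 → ψ₂ = 0.801
  ψ₂ = 0.801: g = 0.0002, g' = -0.419 → ψ₂ = 0.802
Converged at ψ₂ = 0.802.
  cyclohexane: x = 0.012, y = 0.053
  2-propanol: x = 0.068, y = 0.263
  n-octane: x = 0.278, y = 0.331
  n-nonane: x = 0.642, y = 0.353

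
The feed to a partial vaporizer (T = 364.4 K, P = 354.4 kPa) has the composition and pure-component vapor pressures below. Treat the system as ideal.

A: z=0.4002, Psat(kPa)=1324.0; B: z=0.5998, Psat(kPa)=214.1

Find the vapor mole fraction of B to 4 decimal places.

y_B = 0.5278

Raoult's law: Kᵢ = Pᵢˢᵃᵗ/P = Pᵢˢᵃᵗ/354.4.
  K_A = 1324.0/354.4 = 3.735892, K_B = 214.1/354.4 = 0.604120
Binary case is linear: z₁(K₁−1)(1+ψ(K₂−1)) + z₂(K₂−1)(1+ψ(K₁−1)) = 0
⇒ ψ = [z₁(K₁−1)+z₂(K₂−1)] / [−(K₁−1)(K₂−1)] = 0.85745/1.08309 = 0.7917
Compositions from xᵢ = zᵢ/(1+ψ(Kᵢ−1)), yᵢ = Kᵢxᵢ:
  A: x = 0.1264, y = 0.4722
  B: x = 0.8736, y = 0.5278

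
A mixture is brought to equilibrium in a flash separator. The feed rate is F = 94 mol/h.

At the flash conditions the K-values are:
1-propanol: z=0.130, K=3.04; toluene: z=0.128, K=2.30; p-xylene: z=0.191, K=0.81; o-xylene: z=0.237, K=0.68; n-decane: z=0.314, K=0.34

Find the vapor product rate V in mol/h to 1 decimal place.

V = 13.4 mol/h

Material balance + equilibrium reduce to Σ zᵢ(Kᵢ−1)/(1+ψ(Kᵢ−1)) = 0.
g(0) = ΣzᵢKᵢ − 1 = 0.112 and g(1) = 1 − Σzᵢ/Kᵢ = -0.606, so a root lies in (0, 1).
Newton iteration, ψ⁰ = 0.32:
  ψ = 0.320: g = -0.1079, g' = -0.564 → ψ = 0.129
  ψ = 0.129: g = 0.0099, g' = -0.695 → ψ = 0.143
Converged at ψ = 0.143.
Then V = ψ·F = 0.1430·94 = 13.4 mol/h and L = F − V = 80.6 mol/h.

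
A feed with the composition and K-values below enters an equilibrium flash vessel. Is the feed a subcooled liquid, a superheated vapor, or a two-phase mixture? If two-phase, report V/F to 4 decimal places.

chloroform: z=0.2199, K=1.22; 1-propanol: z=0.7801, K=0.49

subcooled liquid

ΣzᵢKᵢ = 0.6505; Σzᵢ/Kᵢ = 1.7723.
Since ΣzᵢKᵢ < 1 the mixture is below its bubble point — single liquid phase.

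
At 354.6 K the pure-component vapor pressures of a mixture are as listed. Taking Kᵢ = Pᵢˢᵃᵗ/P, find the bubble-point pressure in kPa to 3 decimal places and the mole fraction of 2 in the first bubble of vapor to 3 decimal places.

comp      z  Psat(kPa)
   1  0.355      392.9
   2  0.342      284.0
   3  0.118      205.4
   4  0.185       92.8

Pbub = 278.013 kPa, y_2 = 0.349

At the bubble point ψ → 0, so ΣzᵢKᵢ = 1 with Kᵢ = Pᵢˢᵃᵗ/P ⇒ P = ΣzᵢPᵢˢᵃᵗ.
P = 0.355·392.9 + 0.342·284.0 + 0.118·205.4 + 0.185·92.8 = 278.013 kPa
yᵢ = zᵢPᵢˢᵃᵗ/P ⇒ y_2 = 0.342·284.0/278.013 = 0.349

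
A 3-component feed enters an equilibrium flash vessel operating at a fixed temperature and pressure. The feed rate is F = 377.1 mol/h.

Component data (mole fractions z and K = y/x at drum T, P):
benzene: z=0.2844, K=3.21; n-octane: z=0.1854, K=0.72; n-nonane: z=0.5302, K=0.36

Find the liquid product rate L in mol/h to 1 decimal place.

L = 304.9 mol/h

Rachford–Rice: g(β) = Σ zᵢ(Kᵢ−1)/(1+β(Kᵢ−1)) = 0.
Feasibility: ΣzᵢKᵢ = 1.2373, Σzᵢ/Kᵢ = 1.8189 — both > 1, two phases present.
Newton iteration, β⁰ = 0.43:
  β = 0.4300: g = -0.20492, g' = -0.7974 → β = 0.1730
  β = 0.1730: g = 0.01854, g' = -1.0176 → β = 0.1912
  β = 0.1912: g = 0.00031, g' = -0.9845 → β = 0.1915
Converged at β = 0.1915.
Then V = β·F = 0.1915·377.1 = 72.2 mol/h and L = F − V = 304.9 mol/h.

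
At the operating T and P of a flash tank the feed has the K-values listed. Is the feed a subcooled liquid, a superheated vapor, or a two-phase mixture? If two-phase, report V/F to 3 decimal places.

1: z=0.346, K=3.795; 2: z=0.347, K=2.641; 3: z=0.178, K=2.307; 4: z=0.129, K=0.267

superheated vapor

ΣzᵢKᵢ = 2.675; Σzᵢ/Kᵢ = 0.783.
Since Σzᵢ/Kᵢ < 1 the mixture is above its dew point — single vapor phase.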